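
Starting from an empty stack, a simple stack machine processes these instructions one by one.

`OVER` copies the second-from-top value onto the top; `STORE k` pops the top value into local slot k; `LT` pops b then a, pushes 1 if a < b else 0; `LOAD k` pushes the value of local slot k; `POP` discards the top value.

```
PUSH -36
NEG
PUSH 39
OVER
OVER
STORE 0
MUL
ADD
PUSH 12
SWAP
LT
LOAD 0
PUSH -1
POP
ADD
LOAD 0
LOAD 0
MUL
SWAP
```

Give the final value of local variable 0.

PUSH -36 → [-36]
NEG      → [36]
PUSH 39  → [36, 39]
OVER     → [36, 39, 36]
OVER     → [36, 39, 36, 39]
STORE 0  → [36, 39, 36]
MUL      → [36, 1404]
ADD      → [1440]
PUSH 12  → [1440, 12]
SWAP     → [12, 1440]
LT       → [1]
LOAD 0   → [1, 39]
PUSH -1  → [1, 39, -1]
POP      → [1, 39]
ADD      → [40]
LOAD 0   → [40, 39]
LOAD 0   → [40, 39, 39]
MUL      → [40, 1521]
SWAP     → [1521, 40]

39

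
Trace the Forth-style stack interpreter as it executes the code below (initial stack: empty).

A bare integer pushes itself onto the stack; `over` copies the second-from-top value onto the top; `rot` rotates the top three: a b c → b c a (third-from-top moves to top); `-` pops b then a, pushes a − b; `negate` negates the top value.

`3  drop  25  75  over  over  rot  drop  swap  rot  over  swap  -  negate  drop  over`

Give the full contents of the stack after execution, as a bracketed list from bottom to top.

3       3
drop    (empty)
25      25
75      25 75
over    25 75 25
over    25 75 25 75
rot     25 25 75 75
drop    25 25 75
swap    25 75 25
rot     75 25 25
over    75 25 25 25
swap    75 25 25 25
-       75 25 0
negate  75 25 0
drop    75 25
over    75 25 75

[75, 25, 75]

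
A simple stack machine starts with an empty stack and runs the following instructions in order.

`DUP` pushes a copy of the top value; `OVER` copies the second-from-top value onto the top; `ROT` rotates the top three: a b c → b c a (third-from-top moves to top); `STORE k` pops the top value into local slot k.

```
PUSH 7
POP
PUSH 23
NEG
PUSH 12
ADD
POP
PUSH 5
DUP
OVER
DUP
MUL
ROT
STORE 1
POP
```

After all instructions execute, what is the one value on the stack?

PUSH 7  -> [7]
POP     -> []
PUSH 23 -> [23]
NEG     -> [-23]
PUSH 12 -> [-23, 12]
ADD     -> [-11]
POP     -> []
PUSH 5  -> [5]
DUP     -> [5, 5]
OVER    -> [5, 5, 5]
DUP     -> [5, 5, 5, 5]
MUL     -> [5, 5, 25]
ROT     -> [5, 25, 5]
STORE 1 -> [5, 25]
POP     -> [5]

5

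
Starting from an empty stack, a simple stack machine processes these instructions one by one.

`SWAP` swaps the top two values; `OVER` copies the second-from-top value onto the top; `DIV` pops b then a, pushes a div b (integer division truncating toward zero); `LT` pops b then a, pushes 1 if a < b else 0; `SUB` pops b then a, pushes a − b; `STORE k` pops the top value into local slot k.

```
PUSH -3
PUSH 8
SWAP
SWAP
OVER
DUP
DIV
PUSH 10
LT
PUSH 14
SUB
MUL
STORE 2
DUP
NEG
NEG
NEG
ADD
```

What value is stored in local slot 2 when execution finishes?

-104

PUSH -3  -3
PUSH 8   -3 8
SWAP     8 -3
SWAP     -3 8
OVER     -3 8 -3
DUP      -3 8 -3 -3
DIV      -3 8 1
PUSH 10  -3 8 1 10
LT       -3 8 1
PUSH 14  -3 8 1 14
SUB      -3 8 -13
MUL      -3 -104
STORE 2  -3
DUP      -3 -3
NEG      -3 3
NEG      -3 -3
NEG      -3 3
ADD      0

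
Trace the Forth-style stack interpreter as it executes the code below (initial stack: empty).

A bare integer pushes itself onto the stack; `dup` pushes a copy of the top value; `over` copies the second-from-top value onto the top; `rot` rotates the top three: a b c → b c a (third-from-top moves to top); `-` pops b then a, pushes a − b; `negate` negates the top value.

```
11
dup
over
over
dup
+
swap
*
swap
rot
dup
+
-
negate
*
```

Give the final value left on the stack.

11     -> [11]
dup    -> [11, 11]
over   -> [11, 11, 11]
over   -> [11, 11, 11, 11]
dup    -> [11, 11, 11, 11, 11]
+      -> [11, 11, 11, 22]
swap   -> [11, 11, 22, 11]
*      -> [11, 11, 242]
swap   -> [11, 242, 11]
rot    -> [242, 11, 11]
dup    -> [242, 11, 11, 11]
+      -> [242, 11, 22]
-      -> [242, -11]
negate -> [242, 11]
*      -> [2662]

2662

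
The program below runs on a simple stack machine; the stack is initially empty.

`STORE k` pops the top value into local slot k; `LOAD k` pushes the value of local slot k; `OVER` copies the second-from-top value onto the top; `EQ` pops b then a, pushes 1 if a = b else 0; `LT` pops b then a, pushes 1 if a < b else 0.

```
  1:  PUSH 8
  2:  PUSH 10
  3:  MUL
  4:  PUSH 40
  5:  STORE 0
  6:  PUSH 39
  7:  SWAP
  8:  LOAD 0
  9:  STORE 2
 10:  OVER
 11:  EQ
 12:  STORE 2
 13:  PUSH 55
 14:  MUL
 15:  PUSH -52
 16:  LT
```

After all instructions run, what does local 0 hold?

PUSH 8   : 8
PUSH 10  : 8 10
MUL      : 80
PUSH 40  : 80 40
STORE 0  : 80
PUSH 39  : 80 39
SWAP     : 39 80
LOAD 0   : 39 80 40
STORE 2  : 39 80
OVER     : 39 80 39
EQ       : 39 0
STORE 2  : 39
PUSH 55  : 39 55
MUL      : 2145
PUSH -52 : 2145 -52
LT       : 0

40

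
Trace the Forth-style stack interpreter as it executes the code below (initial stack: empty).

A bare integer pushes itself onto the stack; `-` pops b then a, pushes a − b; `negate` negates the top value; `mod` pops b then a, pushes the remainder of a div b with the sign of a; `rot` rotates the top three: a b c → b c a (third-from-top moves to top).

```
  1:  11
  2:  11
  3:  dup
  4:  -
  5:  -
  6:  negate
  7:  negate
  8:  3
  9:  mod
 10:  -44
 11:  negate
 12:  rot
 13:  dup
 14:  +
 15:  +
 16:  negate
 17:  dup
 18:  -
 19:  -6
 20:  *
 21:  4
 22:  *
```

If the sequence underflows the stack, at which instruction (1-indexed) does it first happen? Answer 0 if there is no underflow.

12

11     -> 11
11     -> 11 11
dup    -> 11 11 11
-      -> 11 0
-      -> 11
negate -> -11
negate -> 11
3      -> 11 3
mod    -> 2
-44    -> 2 -44
negate -> 2 44
rot  — needs 3 operands, stack has 2 → underflow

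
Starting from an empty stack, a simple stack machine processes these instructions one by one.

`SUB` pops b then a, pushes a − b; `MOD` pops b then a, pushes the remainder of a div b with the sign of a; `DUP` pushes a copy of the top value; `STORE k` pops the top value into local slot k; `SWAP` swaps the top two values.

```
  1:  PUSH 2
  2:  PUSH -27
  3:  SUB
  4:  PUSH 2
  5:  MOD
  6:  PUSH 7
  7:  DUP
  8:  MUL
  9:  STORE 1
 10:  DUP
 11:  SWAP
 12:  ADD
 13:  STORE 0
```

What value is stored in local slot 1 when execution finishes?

49

PUSH 2   → 2
PUSH -27 → 2 -27
SUB      → 29
PUSH 2   → 29 2
MOD      → 1
PUSH 7   → 1 7
DUP      → 1 7 7
MUL      → 1 49
STORE 1  → 1
DUP      → 1 1
SWAP     → 1 1
ADD      → 2
STORE 0  → (empty)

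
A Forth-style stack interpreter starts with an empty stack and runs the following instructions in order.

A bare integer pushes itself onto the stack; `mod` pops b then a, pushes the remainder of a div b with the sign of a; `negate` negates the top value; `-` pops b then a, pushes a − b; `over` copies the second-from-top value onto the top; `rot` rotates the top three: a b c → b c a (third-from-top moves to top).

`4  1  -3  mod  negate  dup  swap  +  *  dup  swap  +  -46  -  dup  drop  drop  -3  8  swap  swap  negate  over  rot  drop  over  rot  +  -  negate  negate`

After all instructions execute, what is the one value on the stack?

13

4      → [4]
1      → [4, 1]
-3     → [4, 1, -3]
mod    → [4, 1]
negate → [4, -1]
dup    → [4, -1, -1]
swap   → [4, -1, -1]
+      → [4, -2]
*      → [-8]
dup    → [-8, -8]
swap   → [-8, -8]
+      → [-16]
-46    → [-16, -46]
-      → [30]
dup    → [30, 30]
drop   → [30]
drop   → []
-3     → [-3]
8      → [-3, 8]
swap   → [8, -3]
swap   → [-3, 8]
negate → [-3, -8]
over   → [-3, -8, -3]
rot    → [-8, -3, -3]
drop   → [-8, -3]
over   → [-8, -3, -8]
rot    → [-3, -8, -8]
+      → [-3, -16]
-      → [13]
negate → [-13]
negate → [13]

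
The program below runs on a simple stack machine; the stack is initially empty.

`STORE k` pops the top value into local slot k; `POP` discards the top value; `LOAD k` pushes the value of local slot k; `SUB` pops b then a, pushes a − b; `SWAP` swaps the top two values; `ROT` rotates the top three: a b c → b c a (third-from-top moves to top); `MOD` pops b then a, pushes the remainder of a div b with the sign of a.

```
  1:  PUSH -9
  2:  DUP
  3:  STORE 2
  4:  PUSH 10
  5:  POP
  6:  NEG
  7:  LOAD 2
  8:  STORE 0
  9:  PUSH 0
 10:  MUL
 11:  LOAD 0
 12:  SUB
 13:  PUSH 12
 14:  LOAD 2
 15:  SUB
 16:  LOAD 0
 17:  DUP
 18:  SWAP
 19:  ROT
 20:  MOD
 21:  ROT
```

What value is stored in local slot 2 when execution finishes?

-9

PUSH -9 -> -9
DUP     -> -9 -9
STORE 2 -> -9
PUSH 10 -> -9 10
POP     -> -9
NEG     -> 9
LOAD 2  -> 9 -9
STORE 0 -> 9
PUSH 0  -> 9 0
MUL     -> 0
LOAD 0  -> 0 -9
SUB     -> 9
PUSH 12 -> 9 12
LOAD 2  -> 9 12 -9
SUB     -> 9 21
LOAD 0  -> 9 21 -9
DUP     -> 9 21 -9 -9
SWAP    -> 9 21 -9 -9
ROT     -> 9 -9 -9 21
MOD     -> 9 -9 -9
ROT     -> -9 -9 9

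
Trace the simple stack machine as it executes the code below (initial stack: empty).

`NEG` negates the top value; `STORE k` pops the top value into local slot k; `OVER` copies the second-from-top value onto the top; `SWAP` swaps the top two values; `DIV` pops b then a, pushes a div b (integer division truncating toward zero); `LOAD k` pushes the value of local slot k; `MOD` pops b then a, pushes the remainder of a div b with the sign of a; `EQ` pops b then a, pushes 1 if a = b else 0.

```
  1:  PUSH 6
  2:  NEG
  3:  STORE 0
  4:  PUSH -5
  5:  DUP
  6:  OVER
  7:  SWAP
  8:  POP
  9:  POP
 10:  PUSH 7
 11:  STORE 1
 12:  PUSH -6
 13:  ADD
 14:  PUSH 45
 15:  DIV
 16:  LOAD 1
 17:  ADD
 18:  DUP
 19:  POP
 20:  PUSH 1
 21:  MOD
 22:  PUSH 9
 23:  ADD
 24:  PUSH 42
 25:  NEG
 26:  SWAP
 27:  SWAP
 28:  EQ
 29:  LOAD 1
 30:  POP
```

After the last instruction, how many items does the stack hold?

1

PUSH 6  → [6]
NEG     → [-6]
STORE 0 → []
PUSH -5 → [-5]
DUP     → [-5, -5]
OVER    → [-5, -5, -5]
SWAP    → [-5, -5, -5]
POP     → [-5, -5]
POP     → [-5]
PUSH 7  → [-5, 7]
STORE 1 → [-5]
PUSH -6 → [-5, -6]
ADD     → [-11]
PUSH 45 → [-11, 45]
DIV     → [0]
LOAD 1  → [0, 7]
ADD     → [7]
DUP     → [7, 7]
POP     → [7]
PUSH 1  → [7, 1]
MOD     → [0]
PUSH 9  → [0, 9]
ADD     → [9]
PUSH 42 → [9, 42]
NEG     → [9, -42]
SWAP    → [-42, 9]
SWAP    → [9, -42]
EQ      → [0]
LOAD 1  → [0, 7]
POP     → [0]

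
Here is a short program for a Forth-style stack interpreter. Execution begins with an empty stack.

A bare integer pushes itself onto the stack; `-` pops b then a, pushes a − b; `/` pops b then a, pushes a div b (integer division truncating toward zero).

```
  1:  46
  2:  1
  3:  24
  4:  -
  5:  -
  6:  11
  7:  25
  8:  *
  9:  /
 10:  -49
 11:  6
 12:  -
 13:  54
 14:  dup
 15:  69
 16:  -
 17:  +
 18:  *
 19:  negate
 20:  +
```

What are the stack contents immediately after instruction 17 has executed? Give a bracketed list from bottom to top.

46  → 46
1   → 46 1
24  → 46 1 24
-   → 46 -23
-   → 69
11  → 69 11
25  → 69 11 25
*   → 69 275
/   → 0
-49 → 0 -49
6   → 0 -49 6
-   → 0 -55
54  → 0 -55 54
dup → 0 -55 54 54
69  → 0 -55 54 54 69
-   → 0 -55 54 -15
+   → 0 -55 39

[0, -55, 39]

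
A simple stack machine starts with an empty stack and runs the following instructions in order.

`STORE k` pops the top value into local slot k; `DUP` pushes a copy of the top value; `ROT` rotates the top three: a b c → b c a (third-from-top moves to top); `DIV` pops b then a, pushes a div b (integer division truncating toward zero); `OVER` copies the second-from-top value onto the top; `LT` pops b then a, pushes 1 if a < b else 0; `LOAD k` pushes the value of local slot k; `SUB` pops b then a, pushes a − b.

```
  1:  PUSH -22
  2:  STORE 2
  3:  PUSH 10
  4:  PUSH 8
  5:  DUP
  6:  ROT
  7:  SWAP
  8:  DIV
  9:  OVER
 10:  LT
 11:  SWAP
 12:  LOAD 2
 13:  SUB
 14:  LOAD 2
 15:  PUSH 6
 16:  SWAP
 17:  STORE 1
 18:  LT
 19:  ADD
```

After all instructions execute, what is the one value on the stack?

1

PUSH -22 -> -22
STORE 2  -> (empty)
PUSH 10  -> 10
PUSH 8   -> 10 8
DUP      -> 10 8 8
ROT      -> 8 8 10
SWAP     -> 8 10 8
DIV      -> 8 1
OVER     -> 8 1 8
LT       -> 8 1
SWAP     -> 1 8
LOAD 2   -> 1 8 -22
SUB      -> 1 30
LOAD 2   -> 1 30 -22
PUSH 6   -> 1 30 -22 6
SWAP     -> 1 30 6 -22
STORE 1  -> 1 30 6
LT       -> 1 0
ADD      -> 1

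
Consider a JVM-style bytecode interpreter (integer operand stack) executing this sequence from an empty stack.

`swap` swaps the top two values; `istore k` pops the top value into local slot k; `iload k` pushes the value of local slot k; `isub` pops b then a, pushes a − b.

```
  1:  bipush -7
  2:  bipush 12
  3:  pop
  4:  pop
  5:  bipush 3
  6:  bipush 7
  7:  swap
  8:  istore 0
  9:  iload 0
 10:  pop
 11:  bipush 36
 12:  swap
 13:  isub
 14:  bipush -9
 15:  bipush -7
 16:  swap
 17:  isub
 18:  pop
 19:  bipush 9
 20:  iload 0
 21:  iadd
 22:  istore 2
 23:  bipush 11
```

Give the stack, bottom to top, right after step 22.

[29]

bipush -7  -7
bipush 12  -7 12
pop        -7
pop        (empty)
bipush 3   3
bipush 7   3 7
swap       7 3
istore 0   7
iload 0    7 3
pop        7
bipush 36  7 36
swap       36 7
isub       29
bipush -9  29 -9
bipush -7  29 -9 -7
swap       29 -7 -9
isub       29 2
pop        29
bipush 9   29 9
iload 0    29 9 3
iadd       29 12
istore 2   29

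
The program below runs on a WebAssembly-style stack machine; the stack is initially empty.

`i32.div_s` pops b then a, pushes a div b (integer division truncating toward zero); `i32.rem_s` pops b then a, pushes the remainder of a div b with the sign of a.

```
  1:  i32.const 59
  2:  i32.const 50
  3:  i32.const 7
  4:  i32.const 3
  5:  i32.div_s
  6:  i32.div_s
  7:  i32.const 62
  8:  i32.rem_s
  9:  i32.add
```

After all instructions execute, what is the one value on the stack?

84

i32.const 59 → 59
i32.const 50 → 59 50
i32.const 7  → 59 50 7
i32.const 3  → 59 50 7 3
i32.div_s    → 59 50 2
i32.div_s    → 59 25
i32.const 62 → 59 25 62
i32.rem_s    → 59 25
i32.add      → 84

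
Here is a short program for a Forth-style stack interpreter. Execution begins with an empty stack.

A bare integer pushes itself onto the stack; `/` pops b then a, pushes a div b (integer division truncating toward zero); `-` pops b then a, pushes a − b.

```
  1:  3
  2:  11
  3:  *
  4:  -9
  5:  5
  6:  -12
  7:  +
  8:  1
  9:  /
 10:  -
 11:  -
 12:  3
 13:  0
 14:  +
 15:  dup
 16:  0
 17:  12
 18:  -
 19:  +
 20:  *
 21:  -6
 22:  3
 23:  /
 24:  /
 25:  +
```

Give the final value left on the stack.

3   → 3
11  → 3 11
*   → 33
-9  → 33 -9
5   → 33 -9 5
-12 → 33 -9 5 -12
+   → 33 -9 -7
1   → 33 -9 -7 1
/   → 33 -9 -7
-   → 33 -2
-   → 35
3   → 35 3
0   → 35 3 0
+   → 35 3
dup → 35 3 3
0   → 35 3 3 0
12  → 35 3 3 0 12
-   → 35 3 3 -12
+   → 35 3 -9
*   → 35 -27
-6  → 35 -27 -6
3   → 35 -27 -6 3
/   → 35 -27 -2
/   → 35 13
+   → 48

48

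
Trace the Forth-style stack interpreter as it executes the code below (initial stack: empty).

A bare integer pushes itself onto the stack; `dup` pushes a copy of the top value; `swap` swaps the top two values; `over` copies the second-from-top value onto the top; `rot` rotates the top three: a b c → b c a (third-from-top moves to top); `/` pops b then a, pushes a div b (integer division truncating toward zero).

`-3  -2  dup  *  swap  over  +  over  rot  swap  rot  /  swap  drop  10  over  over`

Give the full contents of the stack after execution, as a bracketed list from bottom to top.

-3   → -3
-2   → -3 -2
dup  → -3 -2 -2
*    → -3 4
swap → 4 -3
over → 4 -3 4
+    → 4 1
over → 4 1 4
rot  → 1 4 4
swap → 1 4 4
rot  → 4 4 1
/    → 4 4
swap → 4 4
drop → 4
10   → 4 10
over → 4 10 4
over → 4 10 4 10

[4, 10, 4, 10]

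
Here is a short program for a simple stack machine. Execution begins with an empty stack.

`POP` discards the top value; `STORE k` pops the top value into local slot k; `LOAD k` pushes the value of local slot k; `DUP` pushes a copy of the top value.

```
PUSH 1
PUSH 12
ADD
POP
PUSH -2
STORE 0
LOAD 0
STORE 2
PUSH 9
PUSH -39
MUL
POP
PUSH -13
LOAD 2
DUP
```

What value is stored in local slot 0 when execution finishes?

PUSH 1   -> [1]
PUSH 12  -> [1, 12]
ADD      -> [13]
POP      -> []
PUSH -2  -> [-2]
STORE 0  -> []
LOAD 0   -> [-2]
STORE 2  -> []
PUSH 9   -> [9]
PUSH -39 -> [9, -39]
MUL      -> [-351]
POP      -> []
PUSH -13 -> [-13]
LOAD 2   -> [-13, -2]
DUP      -> [-13, -2, -2]

-2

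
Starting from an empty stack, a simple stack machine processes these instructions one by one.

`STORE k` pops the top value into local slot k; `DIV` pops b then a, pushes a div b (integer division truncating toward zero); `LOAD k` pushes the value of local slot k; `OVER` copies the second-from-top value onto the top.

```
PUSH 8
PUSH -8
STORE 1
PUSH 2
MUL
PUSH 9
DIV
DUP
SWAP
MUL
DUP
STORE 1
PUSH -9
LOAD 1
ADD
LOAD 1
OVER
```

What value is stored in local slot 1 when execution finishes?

1

PUSH 8  -> 8
PUSH -8 -> 8 -8
STORE 1 -> 8
PUSH 2  -> 8 2
MUL     -> 16
PUSH 9  -> 16 9
DIV     -> 1
DUP     -> 1 1
SWAP    -> 1 1
MUL     -> 1
DUP     -> 1 1
STORE 1 -> 1
PUSH -9 -> 1 -9
LOAD 1  -> 1 -9 1
ADD     -> 1 -8
LOAD 1  -> 1 -8 1
OVER    -> 1 -8 1 -8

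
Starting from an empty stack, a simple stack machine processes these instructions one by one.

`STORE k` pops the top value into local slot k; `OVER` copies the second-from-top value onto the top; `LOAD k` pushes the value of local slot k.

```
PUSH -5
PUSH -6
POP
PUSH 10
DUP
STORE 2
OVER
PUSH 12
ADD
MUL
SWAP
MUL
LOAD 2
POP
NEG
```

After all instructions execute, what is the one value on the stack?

PUSH -5 → -5
PUSH -6 → -5 -6
POP     → -5
PUSH 10 → -5 10
DUP     → -5 10 10
STORE 2 → -5 10
OVER    → -5 10 -5
PUSH 12 → -5 10 -5 12
ADD     → -5 10 7
MUL     → -5 70
SWAP    → 70 -5
MUL     → -350
LOAD 2  → -350 10
POP     → -350
NEG     → 350

350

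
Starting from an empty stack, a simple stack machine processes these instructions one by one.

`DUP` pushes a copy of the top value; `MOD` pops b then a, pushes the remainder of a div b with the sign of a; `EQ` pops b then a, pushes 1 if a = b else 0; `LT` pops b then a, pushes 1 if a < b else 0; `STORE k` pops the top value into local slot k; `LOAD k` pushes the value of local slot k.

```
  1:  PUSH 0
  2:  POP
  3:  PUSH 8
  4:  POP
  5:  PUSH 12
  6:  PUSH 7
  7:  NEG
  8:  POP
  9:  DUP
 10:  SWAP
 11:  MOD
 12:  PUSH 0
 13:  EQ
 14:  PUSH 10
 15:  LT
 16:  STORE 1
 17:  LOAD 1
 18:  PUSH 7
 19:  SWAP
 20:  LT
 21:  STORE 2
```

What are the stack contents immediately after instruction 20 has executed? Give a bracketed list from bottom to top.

[0]

PUSH 0  -> [0]
POP     -> []
PUSH 8  -> [8]
POP     -> []
PUSH 12 -> [12]
PUSH 7  -> [12, 7]
NEG     -> [12, -7]
POP     -> [12]
DUP     -> [12, 12]
SWAP    -> [12, 12]
MOD     -> [0]
PUSH 0  -> [0, 0]
EQ      -> [1]
PUSH 10 -> [1, 10]
LT      -> [1]
STORE 1 -> []
LOAD 1  -> [1]
PUSH 7  -> [1, 7]
SWAP    -> [7, 1]
LT      -> [0]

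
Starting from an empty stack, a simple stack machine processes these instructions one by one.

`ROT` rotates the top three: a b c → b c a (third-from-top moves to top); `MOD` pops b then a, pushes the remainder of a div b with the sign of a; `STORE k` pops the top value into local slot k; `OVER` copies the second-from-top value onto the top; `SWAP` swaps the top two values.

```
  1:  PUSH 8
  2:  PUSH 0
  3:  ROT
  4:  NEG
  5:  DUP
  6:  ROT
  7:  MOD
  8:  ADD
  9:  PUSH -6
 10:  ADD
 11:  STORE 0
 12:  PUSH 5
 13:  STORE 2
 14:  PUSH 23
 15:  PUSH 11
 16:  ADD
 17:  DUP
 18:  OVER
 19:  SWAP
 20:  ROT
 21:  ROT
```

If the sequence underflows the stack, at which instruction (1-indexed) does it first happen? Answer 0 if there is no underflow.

3

PUSH 8 -> 8
PUSH 0 -> 8 0
ROT  — needs 3 operands, stack has 2 → underflow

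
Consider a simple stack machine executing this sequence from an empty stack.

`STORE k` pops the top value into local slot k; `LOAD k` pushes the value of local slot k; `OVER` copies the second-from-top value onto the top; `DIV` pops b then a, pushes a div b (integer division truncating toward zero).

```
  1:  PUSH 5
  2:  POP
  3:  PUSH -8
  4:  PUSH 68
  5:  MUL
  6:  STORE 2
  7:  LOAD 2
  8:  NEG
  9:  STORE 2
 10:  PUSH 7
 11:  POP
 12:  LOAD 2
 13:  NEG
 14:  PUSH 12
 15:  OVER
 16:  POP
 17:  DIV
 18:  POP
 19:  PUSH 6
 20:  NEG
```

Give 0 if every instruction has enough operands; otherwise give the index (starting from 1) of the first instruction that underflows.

0

PUSH 5  → [5]
POP     → []
PUSH -8 → [-8]
PUSH 68 → [-8, 68]
MUL     → [-544]
STORE 2 → []
LOAD 2  → [-544]
NEG     → [544]
STORE 2 → []
PUSH 7  → [7]
POP     → []
LOAD 2  → [544]
NEG     → [-544]
PUSH 12 → [-544, 12]
OVER    → [-544, 12, -544]
POP     → [-544, 12]
DIV     → [-45]
POP     → []
PUSH 6  → [6]
NEG     → [-6]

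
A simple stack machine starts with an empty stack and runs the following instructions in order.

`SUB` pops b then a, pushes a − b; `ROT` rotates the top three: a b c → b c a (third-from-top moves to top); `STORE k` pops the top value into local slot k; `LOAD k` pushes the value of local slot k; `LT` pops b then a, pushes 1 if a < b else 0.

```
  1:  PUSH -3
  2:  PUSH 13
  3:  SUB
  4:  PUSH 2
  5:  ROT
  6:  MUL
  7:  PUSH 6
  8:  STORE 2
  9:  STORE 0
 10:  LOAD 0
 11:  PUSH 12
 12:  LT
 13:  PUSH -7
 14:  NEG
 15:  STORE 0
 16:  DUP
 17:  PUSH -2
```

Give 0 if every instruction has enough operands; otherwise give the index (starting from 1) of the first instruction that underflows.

5

PUSH -3  [-3]
PUSH 13  [-3, 13]
SUB      [-16]
PUSH 2   [-16, 2]
ROT  — needs 3 operands, stack has 2 → underflow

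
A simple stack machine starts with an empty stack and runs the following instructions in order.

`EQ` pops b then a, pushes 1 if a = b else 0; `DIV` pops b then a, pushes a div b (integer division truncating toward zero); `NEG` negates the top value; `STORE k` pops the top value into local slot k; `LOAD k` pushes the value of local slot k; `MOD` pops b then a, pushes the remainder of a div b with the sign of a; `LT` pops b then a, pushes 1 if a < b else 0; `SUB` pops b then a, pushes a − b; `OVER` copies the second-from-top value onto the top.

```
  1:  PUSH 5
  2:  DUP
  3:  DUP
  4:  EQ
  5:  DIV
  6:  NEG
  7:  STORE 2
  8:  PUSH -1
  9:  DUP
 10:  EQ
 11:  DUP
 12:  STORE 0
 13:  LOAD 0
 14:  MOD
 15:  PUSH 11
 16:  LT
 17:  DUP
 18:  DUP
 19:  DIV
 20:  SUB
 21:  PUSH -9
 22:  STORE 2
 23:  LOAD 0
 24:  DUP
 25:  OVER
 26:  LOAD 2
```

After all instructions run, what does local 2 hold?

-9

PUSH 5  → [5]
DUP     → [5, 5]
DUP     → [5, 5, 5]
EQ      → [5, 1]
DIV     → [5]
NEG     → [-5]
STORE 2 → []
PUSH -1 → [-1]
DUP     → [-1, -1]
EQ      → [1]
DUP     → [1, 1]
STORE 0 → [1]
LOAD 0  → [1, 1]
MOD     → [0]
PUSH 11 → [0, 11]
LT      → [1]
DUP     → [1, 1]
DUP     → [1, 1, 1]
DIV     → [1, 1]
SUB     → [0]
PUSH -9 → [0, -9]
STORE 2 → [0]
LOAD 0  → [0, 1]
DUP     → [0, 1, 1]
OVER    → [0, 1, 1, 1]
LOAD 2  → [0, 1, 1, 1, -9]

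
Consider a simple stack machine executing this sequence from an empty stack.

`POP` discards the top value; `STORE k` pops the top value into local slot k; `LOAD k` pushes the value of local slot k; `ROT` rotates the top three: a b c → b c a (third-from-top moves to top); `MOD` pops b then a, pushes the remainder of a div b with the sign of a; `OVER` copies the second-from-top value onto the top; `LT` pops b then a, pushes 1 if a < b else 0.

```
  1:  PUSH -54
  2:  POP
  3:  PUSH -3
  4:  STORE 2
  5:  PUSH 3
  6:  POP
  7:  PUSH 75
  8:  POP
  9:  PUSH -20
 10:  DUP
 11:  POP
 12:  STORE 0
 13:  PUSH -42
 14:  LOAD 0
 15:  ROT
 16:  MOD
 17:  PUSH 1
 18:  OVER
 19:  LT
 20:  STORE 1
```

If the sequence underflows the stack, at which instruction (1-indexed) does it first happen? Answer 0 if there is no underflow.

15

PUSH -54 -> -54
POP      -> (empty)
PUSH -3  -> -3
STORE 2  -> (empty)
PUSH 3   -> 3
POP      -> (empty)
PUSH 75  -> 75
POP      -> (empty)
PUSH -20 -> -20
DUP      -> -20 -20
POP      -> -20
STORE 0  -> (empty)
PUSH -42 -> -42
LOAD 0   -> -42 -20
ROT  — needs 3 operands, stack has 2 → underflow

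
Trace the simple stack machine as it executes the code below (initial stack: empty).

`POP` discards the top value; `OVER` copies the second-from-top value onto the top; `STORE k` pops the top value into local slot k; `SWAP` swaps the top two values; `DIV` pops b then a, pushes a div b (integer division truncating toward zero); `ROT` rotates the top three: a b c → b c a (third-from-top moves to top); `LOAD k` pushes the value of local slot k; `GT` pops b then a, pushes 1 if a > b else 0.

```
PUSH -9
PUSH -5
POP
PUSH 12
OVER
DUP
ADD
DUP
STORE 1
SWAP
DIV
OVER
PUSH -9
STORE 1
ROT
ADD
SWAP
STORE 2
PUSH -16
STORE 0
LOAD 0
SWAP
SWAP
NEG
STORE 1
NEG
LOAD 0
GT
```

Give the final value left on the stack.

PUSH -9  -> [-9]
PUSH -5  -> [-9, -5]
POP      -> [-9]
PUSH 12  -> [-9, 12]
OVER     -> [-9, 12, -9]
DUP      -> [-9, 12, -9, -9]
ADD      -> [-9, 12, -18]
DUP      -> [-9, 12, -18, -18]
STORE 1  -> [-9, 12, -18]
SWAP     -> [-9, -18, 12]
DIV      -> [-9, -1]
OVER     -> [-9, -1, -9]
PUSH -9  -> [-9, -1, -9, -9]
STORE 1  -> [-9, -1, -9]
ROT      -> [-1, -9, -9]
ADD      -> [-1, -18]
SWAP     -> [-18, -1]
STORE 2  -> [-18]
PUSH -16 -> [-18, -16]
STORE 0  -> [-18]
LOAD 0   -> [-18, -16]
SWAP     -> [-16, -18]
SWAP     -> [-18, -16]
NEG      -> [-18, 16]
STORE 1  -> [-18]
NEG      -> [18]
LOAD 0   -> [18, -16]
GT       -> [1]

1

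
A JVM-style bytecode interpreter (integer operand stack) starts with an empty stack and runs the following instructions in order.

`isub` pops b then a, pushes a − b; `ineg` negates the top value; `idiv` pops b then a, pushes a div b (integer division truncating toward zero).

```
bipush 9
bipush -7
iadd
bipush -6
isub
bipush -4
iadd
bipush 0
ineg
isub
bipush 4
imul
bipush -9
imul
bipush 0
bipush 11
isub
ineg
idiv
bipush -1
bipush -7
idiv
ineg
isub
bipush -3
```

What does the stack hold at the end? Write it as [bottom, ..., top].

bipush 9  -> [9]
bipush -7 -> [9, -7]
iadd      -> [2]
bipush -6 -> [2, -6]
isub      -> [8]
bipush -4 -> [8, -4]
iadd      -> [4]
bipush 0  -> [4, 0]
ineg      -> [4, 0]
isub      -> [4]
bipush 4  -> [4, 4]
imul      -> [16]
bipush -9 -> [16, -9]
imul      -> [-144]
bipush 0  -> [-144, 0]
bipush 11 -> [-144, 0, 11]
isub      -> [-144, -11]
ineg      -> [-144, 11]
idiv      -> [-13]
bipush -1 -> [-13, -1]
bipush -7 -> [-13, -1, -7]
idiv      -> [-13, 0]
ineg      -> [-13, 0]
isub      -> [-13]
bipush -3 -> [-13, -3]

[-13, -3]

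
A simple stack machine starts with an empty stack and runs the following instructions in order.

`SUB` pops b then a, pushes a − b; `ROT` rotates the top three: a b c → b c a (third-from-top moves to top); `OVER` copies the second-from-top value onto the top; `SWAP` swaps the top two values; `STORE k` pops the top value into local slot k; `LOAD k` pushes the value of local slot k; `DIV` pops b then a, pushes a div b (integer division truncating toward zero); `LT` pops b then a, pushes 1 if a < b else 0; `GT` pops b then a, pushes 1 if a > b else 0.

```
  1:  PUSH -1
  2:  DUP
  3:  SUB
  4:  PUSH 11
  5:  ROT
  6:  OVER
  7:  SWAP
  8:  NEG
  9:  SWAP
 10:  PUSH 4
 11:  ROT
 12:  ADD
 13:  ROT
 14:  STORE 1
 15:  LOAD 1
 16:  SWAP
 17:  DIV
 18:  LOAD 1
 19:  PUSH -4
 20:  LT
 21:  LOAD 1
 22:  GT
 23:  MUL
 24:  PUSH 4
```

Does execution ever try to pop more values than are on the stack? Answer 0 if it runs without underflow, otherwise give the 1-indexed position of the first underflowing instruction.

5

PUSH -1  [-1]
DUP      [-1, -1]
SUB      [0]
PUSH 11  [0, 11]
ROT  — needs 3 operands, stack has 2 → underflow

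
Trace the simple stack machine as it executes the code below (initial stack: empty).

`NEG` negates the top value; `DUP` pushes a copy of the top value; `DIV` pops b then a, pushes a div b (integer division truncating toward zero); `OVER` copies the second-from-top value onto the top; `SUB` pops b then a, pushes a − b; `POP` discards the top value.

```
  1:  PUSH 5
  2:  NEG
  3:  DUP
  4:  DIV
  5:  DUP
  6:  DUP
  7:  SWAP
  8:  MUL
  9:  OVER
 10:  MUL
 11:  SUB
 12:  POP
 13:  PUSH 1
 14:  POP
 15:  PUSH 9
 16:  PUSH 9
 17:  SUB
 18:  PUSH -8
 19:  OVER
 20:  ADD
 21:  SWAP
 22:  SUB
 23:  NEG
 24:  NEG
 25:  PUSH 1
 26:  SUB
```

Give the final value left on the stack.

-9

PUSH 5  → [5]
NEG     → [-5]
DUP     → [-5, -5]
DIV     → [1]
DUP     → [1, 1]
DUP     → [1, 1, 1]
SWAP    → [1, 1, 1]
MUL     → [1, 1]
OVER    → [1, 1, 1]
MUL     → [1, 1]
SUB     → [0]
POP     → []
PUSH 1  → [1]
POP     → []
PUSH 9  → [9]
PUSH 9  → [9, 9]
SUB     → [0]
PUSH -8 → [0, -8]
OVER    → [0, -8, 0]
ADD     → [0, -8]
SWAP    → [-8, 0]
SUB     → [-8]
NEG     → [8]
NEG     → [-8]
PUSH 1  → [-8, 1]
SUB     → [-9]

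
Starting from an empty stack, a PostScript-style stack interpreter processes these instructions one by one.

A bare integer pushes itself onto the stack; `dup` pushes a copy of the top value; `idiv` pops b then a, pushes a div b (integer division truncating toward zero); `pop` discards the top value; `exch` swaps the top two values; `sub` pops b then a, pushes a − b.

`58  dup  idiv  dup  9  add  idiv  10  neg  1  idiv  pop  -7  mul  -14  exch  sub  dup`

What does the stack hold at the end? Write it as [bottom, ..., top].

58    [58]
dup   [58, 58]
idiv  [1]
dup   [1, 1]
9     [1, 1, 9]
add   [1, 10]
idiv  [0]
10    [0, 10]
neg   [0, -10]
1     [0, -10, 1]
idiv  [0, -10]
pop   [0]
-7    [0, -7]
mul   [0]
-14   [0, -14]
exch  [-14, 0]
sub   [-14]
dup   [-14, -14]

[-14, -14]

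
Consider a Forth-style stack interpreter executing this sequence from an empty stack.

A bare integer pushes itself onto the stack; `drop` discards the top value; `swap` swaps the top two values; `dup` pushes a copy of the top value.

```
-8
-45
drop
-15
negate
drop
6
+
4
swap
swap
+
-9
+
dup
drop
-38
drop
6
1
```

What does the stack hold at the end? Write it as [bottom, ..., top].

[-7, 6, 1]

-8     -> [-8]
-45    -> [-8, -45]
drop   -> [-8]
-15    -> [-8, -15]
negate -> [-8, 15]
drop   -> [-8]
6      -> [-8, 6]
+      -> [-2]
4      -> [-2, 4]
swap   -> [4, -2]
swap   -> [-2, 4]
+      -> [2]
-9     -> [2, -9]
+      -> [-7]
dup    -> [-7, -7]
drop   -> [-7]
-38    -> [-7, -38]
drop   -> [-7]
6      -> [-7, 6]
1      -> [-7, 6, 1]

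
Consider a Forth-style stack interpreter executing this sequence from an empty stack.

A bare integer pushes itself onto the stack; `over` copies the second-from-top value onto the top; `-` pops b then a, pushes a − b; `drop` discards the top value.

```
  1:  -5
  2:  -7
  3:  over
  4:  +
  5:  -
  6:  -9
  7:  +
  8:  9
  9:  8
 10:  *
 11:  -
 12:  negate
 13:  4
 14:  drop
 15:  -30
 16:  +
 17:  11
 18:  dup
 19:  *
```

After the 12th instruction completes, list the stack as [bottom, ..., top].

[74]

-5     : [-5]
-7     : [-5, -7]
over   : [-5, -7, -5]
+      : [-5, -12]
-      : [7]
-9     : [7, -9]
+      : [-2]
9      : [-2, 9]
8      : [-2, 9, 8]
*      : [-2, 72]
-      : [-74]
negate : [74]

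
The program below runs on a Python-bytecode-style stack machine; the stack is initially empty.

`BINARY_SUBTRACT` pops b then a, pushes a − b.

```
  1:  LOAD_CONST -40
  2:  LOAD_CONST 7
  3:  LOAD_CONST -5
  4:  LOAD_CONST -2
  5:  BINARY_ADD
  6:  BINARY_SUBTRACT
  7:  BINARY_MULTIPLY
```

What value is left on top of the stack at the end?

-560

LOAD_CONST -40  : [-40]
LOAD_CONST 7    : [-40, 7]
LOAD_CONST -5   : [-40, 7, -5]
LOAD_CONST -2   : [-40, 7, -5, -2]
BINARY_ADD      : [-40, 7, -7]
BINARY_SUBTRACT : [-40, 14]
BINARY_MULTIPLY : [-560]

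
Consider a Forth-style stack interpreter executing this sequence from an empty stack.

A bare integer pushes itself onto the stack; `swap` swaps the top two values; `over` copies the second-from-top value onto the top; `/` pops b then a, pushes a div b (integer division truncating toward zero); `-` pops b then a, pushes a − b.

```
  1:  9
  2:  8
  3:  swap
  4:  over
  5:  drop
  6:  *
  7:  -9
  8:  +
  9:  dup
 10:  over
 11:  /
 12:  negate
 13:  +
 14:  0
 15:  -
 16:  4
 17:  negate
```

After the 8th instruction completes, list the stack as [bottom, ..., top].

[63]

9    → 9
8    → 9 8
swap → 8 9
over → 8 9 8
drop → 8 9
*    → 72
-9   → 72 -9
+    → 63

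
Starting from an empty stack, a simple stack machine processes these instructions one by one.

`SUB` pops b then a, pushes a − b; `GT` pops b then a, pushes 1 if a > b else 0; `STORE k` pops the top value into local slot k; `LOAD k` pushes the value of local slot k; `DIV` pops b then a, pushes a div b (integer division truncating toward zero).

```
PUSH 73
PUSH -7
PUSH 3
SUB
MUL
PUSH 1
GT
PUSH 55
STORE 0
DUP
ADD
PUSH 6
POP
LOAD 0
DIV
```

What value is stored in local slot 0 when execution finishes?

55

PUSH 73 : [73]
PUSH -7 : [73, -7]
PUSH 3  : [73, -7, 3]
SUB     : [73, -10]
MUL     : [-730]
PUSH 1  : [-730, 1]
GT      : [0]
PUSH 55 : [0, 55]
STORE 0 : [0]
DUP     : [0, 0]
ADD     : [0]
PUSH 6  : [0, 6]
POP     : [0]
LOAD 0  : [0, 55]
DIV     : [0]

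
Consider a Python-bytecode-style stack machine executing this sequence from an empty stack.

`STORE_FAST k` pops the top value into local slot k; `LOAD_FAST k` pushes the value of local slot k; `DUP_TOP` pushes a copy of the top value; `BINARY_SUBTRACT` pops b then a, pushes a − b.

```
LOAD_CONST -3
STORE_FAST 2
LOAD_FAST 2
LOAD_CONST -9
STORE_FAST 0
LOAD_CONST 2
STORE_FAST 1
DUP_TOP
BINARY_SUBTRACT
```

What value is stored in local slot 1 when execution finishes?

LOAD_CONST -3    -3
STORE_FAST 2     (empty)
LOAD_FAST 2      -3
LOAD_CONST -9    -3 -9
STORE_FAST 0     -3
LOAD_CONST 2     -3 2
STORE_FAST 1     -3
DUP_TOP          -3 -3
BINARY_SUBTRACT  0

2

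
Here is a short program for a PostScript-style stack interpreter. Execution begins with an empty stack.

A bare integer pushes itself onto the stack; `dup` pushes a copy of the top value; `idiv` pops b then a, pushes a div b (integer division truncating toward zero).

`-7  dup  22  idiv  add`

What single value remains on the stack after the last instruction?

-7    -7
dup   -7 -7
22    -7 -7 22
idiv  -7 0
add   -7

-7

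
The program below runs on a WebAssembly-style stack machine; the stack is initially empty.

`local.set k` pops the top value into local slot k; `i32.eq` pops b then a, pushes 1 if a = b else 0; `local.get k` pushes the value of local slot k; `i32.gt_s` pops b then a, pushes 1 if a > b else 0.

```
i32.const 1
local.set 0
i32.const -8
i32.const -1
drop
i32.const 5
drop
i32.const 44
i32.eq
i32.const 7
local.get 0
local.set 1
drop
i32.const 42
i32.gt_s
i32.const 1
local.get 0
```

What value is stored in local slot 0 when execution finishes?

i32.const 1  -> 1
local.set 0  -> (empty)
i32.const -8 -> -8
i32.const -1 -> -8 -1
drop         -> -8
i32.const 5  -> -8 5
drop         -> -8
i32.const 44 -> -8 44
i32.eq       -> 0
i32.const 7  -> 0 7
local.get 0  -> 0 7 1
local.set 1  -> 0 7
drop         -> 0
i32.const 42 -> 0 42
i32.gt_s     -> 0
i32.const 1  -> 0 1
local.get 0  -> 0 1 1

1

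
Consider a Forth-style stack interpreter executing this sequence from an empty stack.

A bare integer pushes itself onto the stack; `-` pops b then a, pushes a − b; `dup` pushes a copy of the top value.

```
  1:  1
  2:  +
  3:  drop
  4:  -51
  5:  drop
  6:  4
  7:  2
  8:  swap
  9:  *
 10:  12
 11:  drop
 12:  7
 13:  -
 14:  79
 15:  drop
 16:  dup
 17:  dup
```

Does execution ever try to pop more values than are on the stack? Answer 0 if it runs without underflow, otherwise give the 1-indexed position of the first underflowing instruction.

1 : 1
+  — needs 2 operands, stack has 1 → underflow

2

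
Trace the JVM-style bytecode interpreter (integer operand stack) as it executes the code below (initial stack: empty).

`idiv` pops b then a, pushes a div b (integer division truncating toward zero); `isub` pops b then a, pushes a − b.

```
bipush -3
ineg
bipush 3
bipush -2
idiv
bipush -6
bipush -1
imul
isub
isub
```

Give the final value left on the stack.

bipush -3 → [-3]
ineg      → [3]
bipush 3  → [3, 3]
bipush -2 → [3, 3, -2]
idiv      → [3, -1]
bipush -6 → [3, -1, -6]
bipush -1 → [3, -1, -6, -1]
imul      → [3, -1, 6]
isub      → [3, -7]
isub      → [10]

10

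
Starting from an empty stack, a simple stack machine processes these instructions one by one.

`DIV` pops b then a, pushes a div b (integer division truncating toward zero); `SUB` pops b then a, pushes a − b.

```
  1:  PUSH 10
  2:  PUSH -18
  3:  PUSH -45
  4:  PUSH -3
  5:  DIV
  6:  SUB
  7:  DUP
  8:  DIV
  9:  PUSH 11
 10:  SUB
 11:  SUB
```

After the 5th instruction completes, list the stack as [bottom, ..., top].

PUSH 10  : [10]
PUSH -18 : [10, -18]
PUSH -45 : [10, -18, -45]
PUSH -3  : [10, -18, -45, -3]
DIV      : [10, -18, 15]

[10, -18, 15]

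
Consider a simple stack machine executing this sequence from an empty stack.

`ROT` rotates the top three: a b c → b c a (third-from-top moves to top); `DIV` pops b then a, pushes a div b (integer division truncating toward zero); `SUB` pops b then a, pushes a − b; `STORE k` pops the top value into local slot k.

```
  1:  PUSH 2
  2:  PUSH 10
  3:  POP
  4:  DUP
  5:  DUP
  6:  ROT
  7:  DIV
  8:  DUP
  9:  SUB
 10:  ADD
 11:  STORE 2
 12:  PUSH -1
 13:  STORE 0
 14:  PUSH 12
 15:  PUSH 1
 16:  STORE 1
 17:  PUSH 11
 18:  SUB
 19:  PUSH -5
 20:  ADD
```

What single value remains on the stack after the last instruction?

PUSH 2  -> 2
PUSH 10 -> 2 10
POP     -> 2
DUP     -> 2 2
DUP     -> 2 2 2
ROT     -> 2 2 2
DIV     -> 2 1
DUP     -> 2 1 1
SUB     -> 2 0
ADD     -> 2
STORE 2 -> (empty)
PUSH -1 -> -1
STORE 0 -> (empty)
PUSH 12 -> 12
PUSH 1  -> 12 1
STORE 1 -> 12
PUSH 11 -> 12 11
SUB     -> 1
PUSH -5 -> 1 -5
ADD     -> -4

-4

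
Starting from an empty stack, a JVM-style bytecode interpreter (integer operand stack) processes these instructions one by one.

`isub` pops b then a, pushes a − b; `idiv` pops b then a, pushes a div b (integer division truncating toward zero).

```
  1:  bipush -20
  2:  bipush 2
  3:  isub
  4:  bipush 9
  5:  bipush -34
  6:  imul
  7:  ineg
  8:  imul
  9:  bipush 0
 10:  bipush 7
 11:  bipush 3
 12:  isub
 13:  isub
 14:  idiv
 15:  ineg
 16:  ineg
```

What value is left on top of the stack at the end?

1683

bipush -20 → -20
bipush 2   → -20 2
isub       → -22
bipush 9   → -22 9
bipush -34 → -22 9 -34
imul       → -22 -306
ineg       → -22 306
imul       → -6732
bipush 0   → -6732 0
bipush 7   → -6732 0 7
bipush 3   → -6732 0 7 3
isub       → -6732 0 4
isub       → -6732 -4
idiv       → 1683
ineg       → -1683
ineg       → 1683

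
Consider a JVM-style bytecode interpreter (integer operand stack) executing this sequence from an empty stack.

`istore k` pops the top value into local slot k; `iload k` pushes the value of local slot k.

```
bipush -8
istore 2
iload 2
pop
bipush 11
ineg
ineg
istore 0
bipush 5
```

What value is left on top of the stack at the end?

5

bipush -8  [-8]
istore 2   []
iload 2    [-8]
pop        []
bipush 11  [11]
ineg       [-11]
ineg       [11]
istore 0   []
bipush 5   [5]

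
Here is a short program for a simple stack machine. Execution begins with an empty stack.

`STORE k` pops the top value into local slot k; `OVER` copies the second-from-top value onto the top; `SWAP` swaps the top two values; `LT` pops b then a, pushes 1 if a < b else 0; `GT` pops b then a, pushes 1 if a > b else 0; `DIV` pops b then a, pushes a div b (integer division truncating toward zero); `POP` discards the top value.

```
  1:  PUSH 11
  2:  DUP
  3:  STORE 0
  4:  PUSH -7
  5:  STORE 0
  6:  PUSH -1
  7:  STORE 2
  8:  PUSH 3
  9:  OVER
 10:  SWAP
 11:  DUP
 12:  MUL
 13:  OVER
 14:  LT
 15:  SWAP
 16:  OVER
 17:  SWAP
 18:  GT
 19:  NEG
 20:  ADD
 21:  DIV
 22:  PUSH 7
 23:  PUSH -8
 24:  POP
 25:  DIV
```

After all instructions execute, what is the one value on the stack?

1

PUSH 11 : [11]
DUP     : [11, 11]
STORE 0 : [11]
PUSH -7 : [11, -7]
STORE 0 : [11]
PUSH -1 : [11, -1]
STORE 2 : [11]
PUSH 3  : [11, 3]
OVER    : [11, 3, 11]
SWAP    : [11, 11, 3]
DUP     : [11, 11, 3, 3]
MUL     : [11, 11, 9]
OVER    : [11, 11, 9, 11]
LT      : [11, 11, 1]
SWAP    : [11, 1, 11]
OVER    : [11, 1, 11, 1]
SWAP    : [11, 1, 1, 11]
GT      : [11, 1, 0]
NEG     : [11, 1, 0]
ADD     : [11, 1]
DIV     : [11]
PUSH 7  : [11, 7]
PUSH -8 : [11, 7, -8]
POP     : [11, 7]
DIV     : [1]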